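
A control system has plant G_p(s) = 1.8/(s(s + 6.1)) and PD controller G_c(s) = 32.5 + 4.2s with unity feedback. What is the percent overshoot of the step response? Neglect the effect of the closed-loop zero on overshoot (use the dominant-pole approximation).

Forward path: (32.5 + 4.2s)·1.8/(s(s+6.1)). The closed-loop characteristic equation is s² + (6.1 + 1.8·4.2)s + 1.8·32.5 = 0.
That is s² + 13.66s + 58.5 = 0, so ω_n = 7.649 rad/s and ζ = 13.66/(2·7.649) = 0.893.
%OS = 100·exp(−πζ/√(1−ζ²)) = 0.196%.

0.196%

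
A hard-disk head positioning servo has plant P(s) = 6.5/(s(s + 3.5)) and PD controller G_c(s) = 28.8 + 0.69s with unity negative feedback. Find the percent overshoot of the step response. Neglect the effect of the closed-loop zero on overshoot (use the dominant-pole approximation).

38.3%

Forward path: (28.8 + 0.69s)·6.5/(s(s+3.5)). The closed-loop characteristic equation is s² + (3.5 + 6.5·0.69)s + 6.5·28.8 = 0.
That is s² + 7.985s + 187.2 = 0, so ω_n = 13.68 rad/s and ζ = 7.985/(2·13.68) = 0.2918.
%OS = 100·exp(−πζ/√(1−ζ²)) = 38.3%.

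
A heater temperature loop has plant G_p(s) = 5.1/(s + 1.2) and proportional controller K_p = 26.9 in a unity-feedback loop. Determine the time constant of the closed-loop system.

Closed-loop transfer function: T(s) = K_p·G_p(s)/(1 + K_p·G_p(s)) = 137.2/(s + 1.2 + 137.2) = 137.2/(s + 138.4).
Time constant τ = 1/138.4 = 0.00723 s.

τ = 0.00723 s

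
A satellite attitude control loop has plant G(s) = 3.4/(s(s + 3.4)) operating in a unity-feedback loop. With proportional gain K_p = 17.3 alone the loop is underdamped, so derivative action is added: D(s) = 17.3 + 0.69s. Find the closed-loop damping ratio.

ζ = 0.375

Forward path: (17.3 + 0.69s)·3.4/(s(s+3.4)). The closed-loop characteristic equation is s² + (3.4 + 3.4·0.69)s + 3.4·17.3 = 0.
That is s² + 5.746s + 58.82 = 0, so ω_n = 7.669 rad/s and ζ = 5.746/(2·7.669) = 0.3746.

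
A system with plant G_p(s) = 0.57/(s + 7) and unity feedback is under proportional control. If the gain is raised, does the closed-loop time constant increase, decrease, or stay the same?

Closed-loop pole is at s = −(7+K_p·0.57); larger K_p moves it further left, so τ = 1/(7+K_p·0.57) decreases.

decrease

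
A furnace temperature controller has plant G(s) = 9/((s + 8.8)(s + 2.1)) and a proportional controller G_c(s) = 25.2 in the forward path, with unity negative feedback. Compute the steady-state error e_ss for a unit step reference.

0.0753

The loop is type 0. Static position error constant K_pos = G_c(0)·G(0) = 25.2·0.487 = 12.27.
Steady-state error to a unit step: e_ss = 1/(1+K_pos) = 1/13.27 = 0.0753.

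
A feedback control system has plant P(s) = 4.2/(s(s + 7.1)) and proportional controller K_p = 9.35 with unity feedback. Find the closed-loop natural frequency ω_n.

ω_n = 6.27 rad/s

1 + K_p·P(s) = 0 gives s² + 7.1s + 39.27 = 0.
Matching s² + 2ζω_n s + ω_n²: ω_n = √39.27 = 6.267 rad/s and 2ζω_n = 7.1, so ζ = 7.1/(2·6.267) = 0.566.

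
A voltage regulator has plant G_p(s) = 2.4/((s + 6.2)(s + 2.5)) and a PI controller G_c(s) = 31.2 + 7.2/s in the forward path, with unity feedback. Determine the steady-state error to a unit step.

0

The open loop G_c(s)G_p(s) has a pole at the origin (type 1), so the static position error constant is infinite and e_ss = 1/(1+∞) = 0.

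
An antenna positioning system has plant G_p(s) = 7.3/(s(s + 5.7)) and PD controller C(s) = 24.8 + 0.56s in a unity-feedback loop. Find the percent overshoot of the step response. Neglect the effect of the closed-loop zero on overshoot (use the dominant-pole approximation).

Forward path: (24.8 + 0.56s)·7.3/(s(s+5.7)). The closed-loop characteristic equation is s² + (5.7 + 7.3·0.56)s + 7.3·24.8 = 0.
That is s² + 9.788s + 181 = 0, so ω_n = 13.46 rad/s and ζ = 9.788/(2·13.46) = 0.3637.
%OS = 100·exp(−πζ/√(1−ζ²)) = 29.3%.

29.3%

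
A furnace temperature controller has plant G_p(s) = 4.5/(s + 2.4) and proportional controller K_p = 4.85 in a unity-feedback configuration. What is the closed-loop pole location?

Closed-loop transfer function: T(s) = K_p·G_p(s)/(1 + K_p·G_p(s)) = 21.82/(s + 2.4 + 21.82) = 21.82/(s + 24.22).
The closed-loop pole is at s = −24.22.

s = -24.22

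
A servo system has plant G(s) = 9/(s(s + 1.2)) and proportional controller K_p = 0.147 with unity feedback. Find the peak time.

T_p = 3.2 s

Closed-loop characteristic equation: s² + 1.2s + 1.323 = 0, so ω_n = 1.15 rad/s and ζ = 1.2/(2·1.15) = 0.5216.
Damped frequency ω_d = ω_n√(1−ζ²) = 0.9813 rad/s, so peak time T_p = π/ω_d = 3.2 s.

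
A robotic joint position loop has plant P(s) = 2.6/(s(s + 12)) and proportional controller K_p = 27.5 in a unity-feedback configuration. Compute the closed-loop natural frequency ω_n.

The closed-loop denominator is s(s+12) + 27.5·2.6 = s² + 12s + 71.5.
Matching s² + 2ζω_n s + ω_n²: ω_n = √71.5 = 8.456 rad/s and 2ζω_n = 12, so ζ = 12/(2·8.456) = 0.71.

ω_n = 8.46 rad/s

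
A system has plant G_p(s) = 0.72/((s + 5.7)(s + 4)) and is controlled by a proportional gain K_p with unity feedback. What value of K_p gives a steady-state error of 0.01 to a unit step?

For a type-0 loop with proportional control, e_ss = 1/(1 + K_p·G_p(0)).
G_p(0) = 0.03158. Require 1/(1 + K_p·0.03158) = 0.01, so 1 + 0.03158·K_p = 100.
K_p = (100 − 1)/0.03158 = 3140.

K_p = 3140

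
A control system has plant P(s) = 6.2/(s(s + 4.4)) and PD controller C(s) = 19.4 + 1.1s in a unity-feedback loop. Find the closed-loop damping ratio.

ζ = 0.512

Forward path: (19.4 + 1.1s)·6.2/(s(s+4.4)). The closed-loop characteristic equation is s² + (4.4 + 6.2·1.1)s + 6.2·19.4 = 0.
That is s² + 11.22s + 120.3 = 0, so ω_n = 10.97 rad/s and ζ = 11.22/(2·10.97) = 0.5115.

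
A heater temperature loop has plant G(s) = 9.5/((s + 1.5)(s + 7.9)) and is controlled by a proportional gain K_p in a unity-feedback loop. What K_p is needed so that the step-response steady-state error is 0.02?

K_p = 61.1

The loop is type 0, so e_ss(step) = 1/(1 + K_pos) with K_pos = K_p·G(0).
G(0) = 0.8017. Require 1/(1 + K_p·0.8017) = 0.02, so 1 + 0.8017·K_p = 50.
K_p = (50 − 1)/0.8017 = 61.1.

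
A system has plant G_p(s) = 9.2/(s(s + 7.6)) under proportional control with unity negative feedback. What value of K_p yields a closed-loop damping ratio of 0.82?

Closed-loop characteristic equation: s² + 7.6s + K_p·9.2 = 0.
So ω_n = √(9.2K_p) and 2ζω_n = 7.6, giving ζ = 7.6/(2√(9.2K_p)).
Setting ζ = 0.82: √(9.2K_p) = 7.6/(2·0.82) = 4.634, so K_p = 21.48/9.2 = 2.33.

K_p = 2.33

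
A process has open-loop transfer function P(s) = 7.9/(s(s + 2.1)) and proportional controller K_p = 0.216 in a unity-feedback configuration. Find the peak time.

T_p = 4.04 s

Closed-loop characteristic equation: s² + 2.1s + 1.706 = 0, so ω_n = 1.306 rad/s and ζ = 2.1/(2·1.306) = 0.8038.
Damped frequency ω_d = ω_n√(1−ζ²) = 0.7771 rad/s, so peak time T_p = π/ω_d = 4.04 s.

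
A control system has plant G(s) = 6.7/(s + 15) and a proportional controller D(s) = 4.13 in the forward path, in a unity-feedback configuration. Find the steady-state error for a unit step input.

0.352

The loop is type 0. Static position error constant K_pos = D(0)·G(0) = 4.13·0.4467 = 1.845.
Steady-state error to a unit step: e_ss = 1/(1+K_pos) = 1/2.845 = 0.352.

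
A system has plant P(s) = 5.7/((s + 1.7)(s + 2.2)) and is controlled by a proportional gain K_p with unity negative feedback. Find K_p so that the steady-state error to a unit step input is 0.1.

Steady-state error for a unit step on this type-0 loop is 1/(1 + K_p·P(0)).
P(0) = 1.524. Require 1/(1 + K_p·1.524) = 0.1, so 1 + 1.524·K_p = 10.
K_p = (10 − 1)/1.524 = 5.91.

K_p = 5.91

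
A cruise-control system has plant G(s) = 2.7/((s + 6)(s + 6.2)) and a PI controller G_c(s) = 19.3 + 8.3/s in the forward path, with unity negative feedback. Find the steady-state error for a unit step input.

0

The open loop G_c(s)G(s) has a pole at the origin (type 1), so the static position error constant is infinite and e_ss = 1/(1+∞) = 0.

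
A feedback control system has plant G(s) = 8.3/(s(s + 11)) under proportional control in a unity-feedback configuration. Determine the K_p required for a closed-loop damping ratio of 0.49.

K_p = 15.2

Closed-loop characteristic equation: s² + 11s + K_p·8.3 = 0.
So ω_n = √(8.3K_p) and 2ζω_n = 11, giving ζ = 11/(2√(8.3K_p)).
Setting ζ = 0.49: √(8.3K_p) = 11/(2·0.49) = 11.22, so K_p = 126/8.3 = 15.2.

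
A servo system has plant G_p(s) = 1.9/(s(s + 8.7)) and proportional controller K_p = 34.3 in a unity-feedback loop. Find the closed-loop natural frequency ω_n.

1 + K_p·G_p(s) = 0 gives s² + 8.7s + 65.17 = 0.
So ω_n² = 65.17 ⇒ ω_n = 8.073 rad/s, and ζ = 8.7/(2ω_n) = 0.539.

ω_n = 8.07 rad/s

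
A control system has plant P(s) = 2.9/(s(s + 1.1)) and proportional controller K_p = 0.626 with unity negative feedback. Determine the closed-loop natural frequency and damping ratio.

ω_n = 1.35 rad/s, ζ = 0.408

The closed-loop denominator is s(s+1.1) + 0.626·2.9 = s² + 1.1s + 1.815.
Matching s² + 2ζω_n s + ω_n²: ω_n = √1.815 = 1.347 rad/s and 2ζω_n = 1.1, so ζ = 1.1/(2·1.347) = 0.408.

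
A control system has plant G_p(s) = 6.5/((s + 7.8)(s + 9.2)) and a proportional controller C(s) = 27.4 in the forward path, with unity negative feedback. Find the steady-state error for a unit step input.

0.287

The loop is type 0. Static position error constant K_pos = C(0)·G_p(0) = 27.4·0.09058 = 2.482.
Steady-state error to a unit step: e_ss = 1/(1+K_pos) = 1/3.482 = 0.287.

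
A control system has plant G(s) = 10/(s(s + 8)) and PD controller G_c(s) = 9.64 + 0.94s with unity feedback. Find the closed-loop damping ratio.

Forward path: (9.64 + 0.94s)·10/(s(s+8)). The closed-loop characteristic equation is s² + (8 + 10·0.94)s + 10·9.64 = 0.
That is s² + 17.4s + 96.4 = 0, so ω_n = 9.818 rad/s and ζ = 17.4/(2·9.818) = 0.8861.

ζ = 0.886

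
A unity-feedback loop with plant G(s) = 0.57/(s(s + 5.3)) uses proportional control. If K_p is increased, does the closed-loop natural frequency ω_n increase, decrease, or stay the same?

increase

ω_n = √(0.57·K_p), which grows with K_p.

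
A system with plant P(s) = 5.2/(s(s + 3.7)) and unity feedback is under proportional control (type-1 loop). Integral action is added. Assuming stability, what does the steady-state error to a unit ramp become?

0

The integrator raises the loop to type 2, so K_v → ∞ and e_ss to a ramp is zero.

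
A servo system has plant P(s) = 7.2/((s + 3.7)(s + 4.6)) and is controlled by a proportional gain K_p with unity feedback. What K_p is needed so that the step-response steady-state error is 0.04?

Steady-state error for a unit step on this type-0 loop is 1/(1 + K_p·P(0)).
P(0) = 0.423. Require 1/(1 + K_p·0.423) = 0.04, so 1 + 0.423·K_p = 25.
K_p = (25 − 1)/0.423 = 56.7.

K_p = 56.7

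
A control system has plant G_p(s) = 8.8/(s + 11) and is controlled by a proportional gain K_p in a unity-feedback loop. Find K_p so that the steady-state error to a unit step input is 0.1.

The loop is type 0, so e_ss(step) = 1/(1 + K_pos) with K_pos = K_p·G_p(0).
G_p(0) = 0.8. Require 1/(1 + K_p·0.8) = 0.1, so 1 + 0.8·K_p = 10.
K_p = (10 − 1)/0.8 = 11.2.

K_p = 11.2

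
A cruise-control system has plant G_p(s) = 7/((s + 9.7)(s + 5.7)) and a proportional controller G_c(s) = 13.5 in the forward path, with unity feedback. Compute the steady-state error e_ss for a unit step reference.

0.369

The loop is type 0. Static position error constant K_pos = G_c(0)·G_p(0) = 13.5·0.1266 = 1.709.
Steady-state error to a unit step: e_ss = 1/(1+K_pos) = 1/2.709 = 0.369.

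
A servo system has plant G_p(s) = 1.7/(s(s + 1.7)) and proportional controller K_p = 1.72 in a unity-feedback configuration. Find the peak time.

From 1 + K_pG_p(s) = 0: s² + 1.7s + 2.924 = 0 ⇒ ω_n = 1.71, ζ = 0.4971.
Damped frequency ω_d = ω_n√(1−ζ²) = 1.484 rad/s, so peak time T_p = π/ω_d = 2.12 s.

T_p = 2.12 s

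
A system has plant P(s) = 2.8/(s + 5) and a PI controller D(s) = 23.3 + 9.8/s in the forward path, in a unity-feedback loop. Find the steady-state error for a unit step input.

0

The open loop D(s)P(s) has a pole at the origin (type 1), so the static position error constant is infinite and e_ss = 1/(1+∞) = 0.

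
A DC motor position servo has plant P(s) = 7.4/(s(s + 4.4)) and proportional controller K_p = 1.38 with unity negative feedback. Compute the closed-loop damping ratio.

With unity feedback the closed-loop characteristic equation is s² + 4.4s + 1.38·7.4 = s² + 4.4s + 10.21 = 0.
So ω_n² = 10.21 ⇒ ω_n = 3.196 rad/s, and ζ = 4.4/(2ω_n) = 0.688.

ζ = 0.688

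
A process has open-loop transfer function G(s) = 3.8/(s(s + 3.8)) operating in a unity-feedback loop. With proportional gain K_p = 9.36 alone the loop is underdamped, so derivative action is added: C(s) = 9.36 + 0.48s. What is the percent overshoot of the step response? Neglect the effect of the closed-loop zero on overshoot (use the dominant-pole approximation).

Forward path: (9.36 + 0.48s)·3.8/(s(s+3.8)). The closed-loop characteristic equation is s² + (3.8 + 3.8·0.48)s + 3.8·9.36 = 0.
That is s² + 5.624s + 35.57 = 0, so ω_n = 5.964 rad/s and ζ = 5.624/(2·5.964) = 0.4715.
%OS = 100·exp(−πζ/√(1−ζ²)) = 18.6%.

18.6%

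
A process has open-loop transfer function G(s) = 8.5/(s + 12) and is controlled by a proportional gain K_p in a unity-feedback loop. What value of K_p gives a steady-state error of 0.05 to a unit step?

The loop is type 0, so e_ss(step) = 1/(1 + K_pos) with K_pos = K_p·G(0).
G(0) = 0.7083. Require 1/(1 + K_p·0.7083) = 0.05, so 1 + 0.7083·K_p = 20.
K_p = (20 − 1)/0.7083 = 26.8.

K_p = 26.8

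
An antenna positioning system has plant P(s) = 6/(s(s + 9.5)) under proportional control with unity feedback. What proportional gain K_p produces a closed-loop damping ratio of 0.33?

Closed-loop characteristic equation: s² + 9.5s + K_p·6 = 0.
So ω_n = √(6K_p) and 2ζω_n = 9.5, giving ζ = 9.5/(2√(6K_p)).
Setting ζ = 0.33: √(6K_p) = 9.5/(2·0.33) = 14.39, so K_p = 207.2/6 = 34.5.

K_p = 34.5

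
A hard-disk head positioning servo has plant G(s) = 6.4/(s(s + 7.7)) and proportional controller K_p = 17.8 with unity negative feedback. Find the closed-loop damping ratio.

ζ = 0.361

With unity feedback the closed-loop characteristic equation is s² + 7.7s + 17.8·6.4 = s² + 7.7s + 113.9 = 0.
So ω_n² = 113.9 ⇒ ω_n = 10.67 rad/s, and ζ = 7.7/(2ω_n) = 0.361.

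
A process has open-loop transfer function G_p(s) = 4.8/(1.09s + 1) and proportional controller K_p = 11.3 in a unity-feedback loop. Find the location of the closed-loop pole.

Closed loop: T(s) = K_p·G_p/(1+K_p·G_p) = 54.24/(1.09s + 1 + 54.24), with pole at s = −(1 + 54.24)/1.09 = −50.68.

s = -50.68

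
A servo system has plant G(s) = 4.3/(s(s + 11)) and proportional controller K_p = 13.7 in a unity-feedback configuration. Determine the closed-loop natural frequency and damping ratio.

ω_n = 7.68 rad/s, ζ = 0.717

1 + K_p·G(s) = 0 gives s² + 11s + 58.91 = 0.
Matching s² + 2ζω_n s + ω_n²: ω_n = √58.91 = 7.675 rad/s and 2ζω_n = 11, so ζ = 11/(2·7.675) = 0.717.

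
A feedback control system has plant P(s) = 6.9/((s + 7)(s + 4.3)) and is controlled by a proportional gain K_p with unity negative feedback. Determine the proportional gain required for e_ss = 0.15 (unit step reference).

Steady-state error for a unit step on this type-0 loop is 1/(1 + K_p·P(0)).
P(0) = 0.2292. Require 1/(1 + K_p·0.2292) = 0.15, so 1 + 0.2292·K_p = 6.667.
K_p = (6.667 − 1)/0.2292 = 24.7.

K_p = 24.7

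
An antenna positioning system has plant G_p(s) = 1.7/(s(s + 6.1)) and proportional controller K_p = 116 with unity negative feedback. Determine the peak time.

Closed-loop characteristic equation: s² + 6.1s + 197.2 = 0, so ω_n = 14.04 rad/s and ζ = 6.1/(2·14.04) = 0.2172.
Damped frequency ω_d = ω_n√(1−ζ²) = 13.71 rad/s, so peak time T_p = π/ω_d = 0.229 s.

T_p = 0.229 s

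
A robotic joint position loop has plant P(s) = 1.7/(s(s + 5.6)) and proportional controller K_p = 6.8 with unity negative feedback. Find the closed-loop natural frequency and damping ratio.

ω_n = 3.4 rad/s, ζ = 0.824

The closed-loop denominator is s(s+5.6) + 6.8·1.7 = s² + 5.6s + 11.56.
Matching s² + 2ζω_n s + ω_n²: ω_n = √11.56 = 3.4 rad/s and 2ζω_n = 5.6, so ζ = 5.6/(2·3.4) = 0.824.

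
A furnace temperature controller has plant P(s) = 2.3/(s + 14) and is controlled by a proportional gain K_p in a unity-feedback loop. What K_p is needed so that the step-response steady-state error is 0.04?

For a type-0 loop with proportional control, e_ss = 1/(1 + K_p·P(0)).
P(0) = 0.1643. Require 1/(1 + K_p·0.1643) = 0.04, so 1 + 0.1643·K_p = 25.
K_p = (25 − 1)/0.1643 = 146.

K_p = 146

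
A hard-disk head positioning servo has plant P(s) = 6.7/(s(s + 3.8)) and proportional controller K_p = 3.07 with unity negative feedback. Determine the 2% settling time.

T_s ≈ 2.11 s

From 1 + K_pP(s) = 0: s² + 3.8s + 20.57 = 0 ⇒ ω_n = 4.535, ζ = 0.4189.
2% settling time T_s ≈ 4/(ζω_n) = 4/1.9 = 2.11 s.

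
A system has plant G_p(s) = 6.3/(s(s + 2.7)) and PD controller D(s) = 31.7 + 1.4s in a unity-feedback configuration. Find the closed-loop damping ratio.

Forward path: (31.7 + 1.4s)·6.3/(s(s+2.7)). The closed-loop characteristic equation is s² + (2.7 + 6.3·1.4)s + 6.3·31.7 = 0.
That is s² + 11.52s + 199.7 = 0, so ω_n = 14.13 rad/s and ζ = 11.52/(2·14.13) = 0.4076.

ζ = 0.408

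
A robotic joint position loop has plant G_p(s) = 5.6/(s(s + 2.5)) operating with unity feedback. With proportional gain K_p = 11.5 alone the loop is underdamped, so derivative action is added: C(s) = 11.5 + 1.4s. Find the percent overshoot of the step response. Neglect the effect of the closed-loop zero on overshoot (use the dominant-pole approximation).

Forward path: (11.5 + 1.4s)·5.6/(s(s+2.5)). The closed-loop characteristic equation is s² + (2.5 + 5.6·1.4)s + 5.6·11.5 = 0.
That is s² + 10.34s + 64.4 = 0, so ω_n = 8.025 rad/s and ζ = 10.34/(2·8.025) = 0.6442.
%OS = 100·exp(−πζ/√(1−ζ²)) = 7.09%.

7.09%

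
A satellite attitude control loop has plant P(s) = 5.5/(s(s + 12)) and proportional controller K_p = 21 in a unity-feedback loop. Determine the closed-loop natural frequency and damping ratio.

ω_n = 10.7 rad/s, ζ = 0.558

1 + K_p·P(s) = 0 gives s² + 12s + 115.5 = 0.
So ω_n² = 115.5 ⇒ ω_n = 10.75 rad/s, and ζ = 12/(2ω_n) = 0.558.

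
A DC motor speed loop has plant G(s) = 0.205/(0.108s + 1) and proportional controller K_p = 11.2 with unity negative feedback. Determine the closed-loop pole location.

Closed loop: T(s) = K_p·G/(1+K_p·G) = 2.296/(0.108s + 1 + 2.296), with pole at s = −(1 + 2.296)/0.108 = −30.52.

s = -30.52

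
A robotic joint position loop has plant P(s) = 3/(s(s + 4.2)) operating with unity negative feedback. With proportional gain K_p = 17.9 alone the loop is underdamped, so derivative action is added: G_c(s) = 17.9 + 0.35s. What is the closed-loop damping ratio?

ζ = 0.358

Forward path: (17.9 + 0.35s)·3/(s(s+4.2)). The closed-loop characteristic equation is s² + (4.2 + 3·0.35)s + 3·17.9 = 0.
That is s² + 5.25s + 53.7 = 0, so ω_n = 7.328 rad/s and ζ = 5.25/(2·7.328) = 0.3582.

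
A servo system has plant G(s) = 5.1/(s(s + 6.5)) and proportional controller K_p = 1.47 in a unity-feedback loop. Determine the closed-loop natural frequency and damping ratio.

With unity feedback the closed-loop characteristic equation is s² + 6.5s + 1.47·5.1 = s² + 6.5s + 7.497 = 0.
So ω_n² = 7.497 ⇒ ω_n = 2.738 rad/s, and ζ = 6.5/(2ω_n) = 1.19.

ω_n = 2.74 rad/s, ζ = 1.19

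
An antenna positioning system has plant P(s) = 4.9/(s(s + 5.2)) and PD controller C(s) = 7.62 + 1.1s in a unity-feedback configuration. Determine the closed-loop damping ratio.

ζ = 0.867

Forward path: (7.62 + 1.1s)·4.9/(s(s+5.2)). The closed-loop characteristic equation is s² + (5.2 + 4.9·1.1)s + 4.9·7.62 = 0.
That is s² + 10.59s + 37.34 = 0, so ω_n = 6.11 rad/s and ζ = 10.59/(2·6.11) = 0.8665.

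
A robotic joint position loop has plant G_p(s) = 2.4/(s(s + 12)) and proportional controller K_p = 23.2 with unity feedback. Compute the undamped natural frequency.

With unity feedback the closed-loop characteristic equation is s² + 12s + 23.2·2.4 = s² + 12s + 55.68 = 0.
So ω_n² = 55.68 ⇒ ω_n = 7.462 rad/s, and ζ = 12/(2ω_n) = 0.804.

ω_n = 7.46 rad/s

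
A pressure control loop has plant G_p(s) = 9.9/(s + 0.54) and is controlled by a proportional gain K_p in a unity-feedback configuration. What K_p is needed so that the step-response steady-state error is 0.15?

For a type-0 loop with proportional control, e_ss = 1/(1 + K_p·G_p(0)).
G_p(0) = 18.33. Require 1/(1 + K_p·18.33) = 0.15, so 1 + 18.33·K_p = 6.667.
K_p = (6.667 − 1)/18.33 = 0.309.

K_p = 0.309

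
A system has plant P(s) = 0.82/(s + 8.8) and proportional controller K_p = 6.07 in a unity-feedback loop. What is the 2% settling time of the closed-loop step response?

Closed-loop transfer function: T(s) = K_p·P(s)/(1 + K_p·P(s)) = 4.977/(s + 8.8 + 4.977) = 4.977/(s + 13.78).
Time constant τ = 1/13.78 = 0.07258 s, so the 2% settling time is about 4τ = 0.29 s.

T_s ≈ 0.29 s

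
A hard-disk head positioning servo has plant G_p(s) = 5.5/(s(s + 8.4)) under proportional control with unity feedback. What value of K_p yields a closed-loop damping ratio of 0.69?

K_p = 6.74

Closed-loop characteristic equation: s² + 8.4s + K_p·5.5 = 0.
So ω_n = √(5.5K_p) and 2ζω_n = 8.4, giving ζ = 8.4/(2√(5.5K_p)).
Setting ζ = 0.69: √(5.5K_p) = 8.4/(2·0.69) = 6.087, so K_p = 37.05/5.5 = 6.74.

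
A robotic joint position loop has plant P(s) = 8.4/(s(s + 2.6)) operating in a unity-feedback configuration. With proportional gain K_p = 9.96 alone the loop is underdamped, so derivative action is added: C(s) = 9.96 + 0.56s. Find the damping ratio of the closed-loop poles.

ζ = 0.399

Forward path: (9.96 + 0.56s)·8.4/(s(s+2.6)). The closed-loop characteristic equation is s² + (2.6 + 8.4·0.56)s + 8.4·9.96 = 0.
That is s² + 7.304s + 83.66 = 0, so ω_n = 9.147 rad/s and ζ = 7.304/(2·9.147) = 0.3993.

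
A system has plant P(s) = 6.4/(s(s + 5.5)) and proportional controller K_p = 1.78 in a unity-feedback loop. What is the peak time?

The closed-loop denominator s² + 5.5s + 11.39 gives ω_n = √11.39 = 3.375 and ζ = 5.5/(2ω_n) = 0.8148.
Damped frequency ω_d = ω_n√(1−ζ²) = 1.957 rad/s, so peak time T_p = π/ω_d = 1.61 s.

T_p = 1.61 s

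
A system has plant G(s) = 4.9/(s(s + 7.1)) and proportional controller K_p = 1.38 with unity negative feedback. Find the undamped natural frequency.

ω_n = 2.6 rad/s

The closed-loop denominator is s(s+7.1) + 1.38·4.9 = s² + 7.1s + 6.762.
So ω_n² = 6.762 ⇒ ω_n = 2.6 rad/s, and ζ = 7.1/(2ω_n) = 1.37.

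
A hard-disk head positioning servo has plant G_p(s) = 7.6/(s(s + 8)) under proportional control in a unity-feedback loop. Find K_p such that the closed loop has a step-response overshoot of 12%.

From %OS = 100·exp(−πζ/√(1−ζ²)) = 12%, ζ = −ln(0.12)/√(π²+ln²(0.12)) = 0.5594.
Characteristic equation s² + 8s + 7.6K_p = 0 gives ζ = 8/(2√(7.6K_p)).
Setting ζ = 0.5594: √(7.6K_p) = 8/(2·0.5594) = 7.15, so K_p = 51.13/7.6 = 6.73.

K_p = 6.73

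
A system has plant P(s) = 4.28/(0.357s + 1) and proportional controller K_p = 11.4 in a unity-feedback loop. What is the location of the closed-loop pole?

Closed loop: T(s) = K_p·P/(1+K_p·P) = 48.79/(0.357s + 1 + 48.79), with pole at s = −(1 + 48.79)/0.357 = −139.5.

s = -139.5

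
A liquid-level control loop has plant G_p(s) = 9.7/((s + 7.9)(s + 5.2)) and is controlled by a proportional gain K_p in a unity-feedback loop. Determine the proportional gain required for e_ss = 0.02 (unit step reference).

For a type-0 loop with proportional control, e_ss = 1/(1 + K_p·G_p(0)).
G_p(0) = 0.2361. Require 1/(1 + K_p·0.2361) = 0.02, so 1 + 0.2361·K_p = 50.
K_p = (50 − 1)/0.2361 = 208.

K_p = 208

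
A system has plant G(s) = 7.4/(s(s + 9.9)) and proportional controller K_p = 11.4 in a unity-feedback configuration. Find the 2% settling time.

From 1 + K_pG(s) = 0: s² + 9.9s + 84.36 = 0 ⇒ ω_n = 9.185, ζ = 0.5389.
2% settling time T_s ≈ 4/(ζω_n) = 4/4.95 = 0.808 s.

T_s ≈ 0.808 s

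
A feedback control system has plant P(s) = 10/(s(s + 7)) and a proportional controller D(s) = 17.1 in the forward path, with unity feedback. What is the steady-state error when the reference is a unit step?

0

The open loop D(s)P(s) has a pole at the origin (type 1), so the static position error constant is infinite and e_ss = 1/(1+∞) = 0.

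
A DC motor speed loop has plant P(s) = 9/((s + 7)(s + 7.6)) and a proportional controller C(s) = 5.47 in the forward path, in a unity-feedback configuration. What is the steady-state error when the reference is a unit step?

The loop is type 0. Static position error constant K_pos = C(0)·P(0) = 5.47·0.1692 = 0.9254.
Steady-state error to a unit step: e_ss = 1/(1+K_pos) = 1/1.925 = 0.519.

0.519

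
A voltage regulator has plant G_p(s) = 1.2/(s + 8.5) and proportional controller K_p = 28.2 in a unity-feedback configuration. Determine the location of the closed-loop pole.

Closed-loop transfer function: T(s) = K_p·G_p(s)/(1 + K_p·G_p(s)) = 33.84/(s + 8.5 + 33.84) = 33.84/(s + 42.34).
The closed-loop pole is at s = −42.34.

s = -42.34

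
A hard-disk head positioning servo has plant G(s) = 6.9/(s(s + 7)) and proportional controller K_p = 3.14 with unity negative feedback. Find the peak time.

The closed-loop denominator s² + 7s + 21.67 gives ω_n = √21.67 = 4.655 and ζ = 7/(2ω_n) = 0.7519.
Damped frequency ω_d = ω_n√(1−ζ²) = 3.069 rad/s, so peak time T_p = π/ω_d = 1.02 s.

T_p = 1.02 s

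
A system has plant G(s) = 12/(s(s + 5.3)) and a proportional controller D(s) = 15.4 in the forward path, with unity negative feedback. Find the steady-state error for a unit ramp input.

The loop has one pole at the origin (type 1). Velocity error constant K_v = lim_{s→0} s·D(s)G(s) = 15.4·12/5.3 = 34.87.
Steady-state error to a unit ramp: e_ss = 1/K_v = 0.0287.

0.0287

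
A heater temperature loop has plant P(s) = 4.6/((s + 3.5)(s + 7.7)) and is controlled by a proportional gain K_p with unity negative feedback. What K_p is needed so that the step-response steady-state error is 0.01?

Steady-state error for a unit step on this type-0 loop is 1/(1 + K_p·P(0)).
P(0) = 0.1707. Require 1/(1 + K_p·0.1707) = 0.01, so 1 + 0.1707·K_p = 100.
K_p = (100 − 1)/0.1707 = 580.

K_p = 580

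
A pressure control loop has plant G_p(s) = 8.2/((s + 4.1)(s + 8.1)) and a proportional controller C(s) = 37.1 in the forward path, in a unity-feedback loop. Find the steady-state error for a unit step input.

0.0984

The loop is type 0. Static position error constant K_pos = C(0)·G_p(0) = 37.1·0.2469 = 9.16.
Steady-state error to a unit step: e_ss = 1/(1+K_pos) = 1/10.16 = 0.0984.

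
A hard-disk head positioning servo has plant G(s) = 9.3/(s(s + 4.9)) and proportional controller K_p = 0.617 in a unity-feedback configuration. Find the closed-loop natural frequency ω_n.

ω_n = 2.4 rad/s

1 + K_p·G(s) = 0 gives s² + 4.9s + 5.738 = 0.
So ω_n² = 5.738 ⇒ ω_n = 2.395 rad/s, and ζ = 4.9/(2ω_n) = 1.02.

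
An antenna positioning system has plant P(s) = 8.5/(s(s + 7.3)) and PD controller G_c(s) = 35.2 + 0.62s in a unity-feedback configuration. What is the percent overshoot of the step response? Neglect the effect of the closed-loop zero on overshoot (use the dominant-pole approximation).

29.4%

Forward path: (35.2 + 0.62s)·8.5/(s(s+7.3)). The closed-loop characteristic equation is s² + (7.3 + 8.5·0.62)s + 8.5·35.2 = 0.
That is s² + 12.57s + 299.2 = 0, so ω_n = 17.3 rad/s and ζ = 12.57/(2·17.3) = 0.3633.
%OS = 100·exp(−πζ/√(1−ζ²)) = 29.4%.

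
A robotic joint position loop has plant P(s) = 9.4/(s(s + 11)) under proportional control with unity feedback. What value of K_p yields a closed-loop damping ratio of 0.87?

K_p = 4.25

Closed-loop characteristic equation: s² + 11s + K_p·9.4 = 0.
So ω_n = √(9.4K_p) and 2ζω_n = 11, giving ζ = 11/(2√(9.4K_p)).
Setting ζ = 0.87: √(9.4K_p) = 11/(2·0.87) = 6.322, so K_p = 39.97/9.4 = 4.25.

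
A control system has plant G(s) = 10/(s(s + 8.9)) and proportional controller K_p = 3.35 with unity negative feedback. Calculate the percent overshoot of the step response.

Closed-loop characteristic equation: s² + 8.9s + 33.5 = 0, so ω_n = 5.788 rad/s and ζ = 8.9/(2·5.788) = 0.7688.
%OS = 100·exp(−πζ/√(1−ζ²)) = 100·exp(−π·0.7688/√0.4089) = 2.29%.

2.29%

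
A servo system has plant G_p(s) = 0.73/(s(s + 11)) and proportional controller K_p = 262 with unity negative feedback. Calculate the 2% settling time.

T_s ≈ 0.727 s

From 1 + K_pG_p(s) = 0: s² + 11s + 191.3 = 0 ⇒ ω_n = 13.83, ζ = 0.3977.
2% settling time T_s ≈ 4/(ζω_n) = 4/5.5 = 0.727 s.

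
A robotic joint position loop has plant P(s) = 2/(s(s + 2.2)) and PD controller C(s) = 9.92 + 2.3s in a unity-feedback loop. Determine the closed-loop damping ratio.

ζ = 0.763

Forward path: (9.92 + 2.3s)·2/(s(s+2.2)). The closed-loop characteristic equation is s² + (2.2 + 2·2.3)s + 2·9.92 = 0.
That is s² + 6.8s + 19.84 = 0, so ω_n = 4.454 rad/s and ζ = 6.8/(2·4.454) = 0.7633.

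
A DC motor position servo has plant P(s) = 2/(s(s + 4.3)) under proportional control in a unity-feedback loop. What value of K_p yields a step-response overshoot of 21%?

From %OS = 100·exp(−πζ/√(1−ζ²)) = 21%, ζ = −ln(0.21)/√(π²+ln²(0.21)) = 0.4449.
Characteristic equation s² + 4.3s + 2K_p = 0 gives ζ = 4.3/(2√(2K_p)).
Setting ζ = 0.4449: √(2K_p) = 4.3/(2·0.4449) = 4.833, so K_p = 23.35/2 = 11.7.

K_p = 11.7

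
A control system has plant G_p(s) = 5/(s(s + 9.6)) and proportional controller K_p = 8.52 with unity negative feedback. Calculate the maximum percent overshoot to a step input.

Closed-loop characteristic equation: s² + 9.6s + 42.6 = 0, so ω_n = 6.527 rad/s and ζ = 9.6/(2·6.527) = 0.7354.
%OS = 100·exp(−πζ/√(1−ζ²)) = 100·exp(−π·0.7354/√0.4592) = 3.31%.

3.31%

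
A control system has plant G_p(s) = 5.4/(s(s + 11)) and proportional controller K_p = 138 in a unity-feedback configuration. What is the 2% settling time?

T_s ≈ 0.727 s

The closed-loop denominator s² + 11s + 745.2 gives ω_n = √745.2 = 27.3 and ζ = 11/(2ω_n) = 0.2015.
2% settling time T_s ≈ 4/(ζω_n) = 4/5.5 = 0.727 s.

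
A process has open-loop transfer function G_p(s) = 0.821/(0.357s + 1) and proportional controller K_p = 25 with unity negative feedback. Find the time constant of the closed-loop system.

Closed loop: T(s) = K_p·G_p/(1+K_p·G_p) = 20.52/(0.357s + 1 + 20.52), with pole at s = −(1 + 20.52)/0.357 = −60.29.
Closed-loop time constant τ = 1/60.29 = 0.0166 s.

τ = 0.0166 s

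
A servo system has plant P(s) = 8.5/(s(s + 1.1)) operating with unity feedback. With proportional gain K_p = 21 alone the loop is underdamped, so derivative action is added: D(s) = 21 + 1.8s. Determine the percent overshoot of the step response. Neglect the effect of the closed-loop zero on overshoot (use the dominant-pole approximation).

Forward path: (21 + 1.8s)·8.5/(s(s+1.1)). The closed-loop characteristic equation is s² + (1.1 + 8.5·1.8)s + 8.5·21 = 0.
That is s² + 16.4s + 178.5 = 0, so ω_n = 13.36 rad/s and ζ = 16.4/(2·13.36) = 0.6138.
%OS = 100·exp(−πζ/√(1−ζ²)) = 8.7%.

8.7%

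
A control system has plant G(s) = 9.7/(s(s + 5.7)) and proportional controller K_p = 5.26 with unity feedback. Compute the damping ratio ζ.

With unity feedback the closed-loop characteristic equation is s² + 5.7s + 5.26·9.7 = s² + 5.7s + 51.02 = 0.
Matching s² + 2ζω_n s + ω_n²: ω_n = √51.02 = 7.143 rad/s and 2ζω_n = 5.7, so ζ = 5.7/(2·7.143) = 0.399.

ζ = 0.399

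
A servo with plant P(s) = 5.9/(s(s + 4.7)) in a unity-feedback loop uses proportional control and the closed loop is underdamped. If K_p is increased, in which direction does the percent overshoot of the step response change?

ζ = 4.7/(2√(5.9K_p)) decreases as K_p grows; lower damping means more overshoot.

increase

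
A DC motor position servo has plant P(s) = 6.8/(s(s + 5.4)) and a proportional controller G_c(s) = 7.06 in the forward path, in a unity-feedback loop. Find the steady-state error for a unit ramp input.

0.112

The loop has one pole at the origin (type 1). Velocity error constant K_v = lim_{s→0} s·G_c(s)P(s) = 7.06·6.8/5.4 = 8.89.
Steady-state error to a unit ramp: e_ss = 1/K_v = 0.112.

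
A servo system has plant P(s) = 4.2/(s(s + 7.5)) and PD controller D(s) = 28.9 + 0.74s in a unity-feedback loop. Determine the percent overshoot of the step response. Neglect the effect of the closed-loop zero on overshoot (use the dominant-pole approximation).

17.8%

Forward path: (28.9 + 0.74s)·4.2/(s(s+7.5)). The closed-loop characteristic equation is s² + (7.5 + 4.2·0.74)s + 4.2·28.9 = 0.
That is s² + 10.61s + 121.4 = 0, so ω_n = 11.02 rad/s and ζ = 10.61/(2·11.02) = 0.4814.
%OS = 100·exp(−πζ/√(1−ζ²)) = 17.8%.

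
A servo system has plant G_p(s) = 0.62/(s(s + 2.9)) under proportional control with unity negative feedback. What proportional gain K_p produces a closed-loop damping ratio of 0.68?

K_p = 7.33

Closed-loop characteristic equation: s² + 2.9s + K_p·0.62 = 0.
So ω_n = √(0.62K_p) and 2ζω_n = 2.9, giving ζ = 2.9/(2√(0.62K_p)).
Setting ζ = 0.68: √(0.62K_p) = 2.9/(2·0.68) = 2.132, so K_p = 4.547/0.62 = 7.33.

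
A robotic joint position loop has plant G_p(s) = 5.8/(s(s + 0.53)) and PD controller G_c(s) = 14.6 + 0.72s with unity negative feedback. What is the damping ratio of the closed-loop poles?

Forward path: (14.6 + 0.72s)·5.8/(s(s+0.53)). The closed-loop characteristic equation is s² + (0.53 + 5.8·0.72)s + 5.8·14.6 = 0.
That is s² + 4.706s + 84.68 = 0, so ω_n = 9.202 rad/s and ζ = 4.706/(2·9.202) = 0.2557.

ζ = 0.256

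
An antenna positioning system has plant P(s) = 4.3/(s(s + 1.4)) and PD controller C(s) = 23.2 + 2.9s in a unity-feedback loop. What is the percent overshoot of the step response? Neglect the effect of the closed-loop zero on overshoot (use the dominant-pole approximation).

Forward path: (23.2 + 2.9s)·4.3/(s(s+1.4)). The closed-loop characteristic equation is s² + (1.4 + 4.3·2.9)s + 4.3·23.2 = 0.
That is s² + 13.87s + 99.76 = 0, so ω_n = 9.988 rad/s and ζ = 13.87/(2·9.988) = 0.6943.
%OS = 100·exp(−πζ/√(1−ζ²)) = 4.83%.

4.83%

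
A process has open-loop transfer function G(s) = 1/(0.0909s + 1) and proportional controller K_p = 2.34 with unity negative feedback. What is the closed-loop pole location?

s = -36.74

Closed loop: T(s) = K_p·G/(1+K_p·G) = 2.34/(0.0909s + 1 + 2.34), with pole at s = −(1 + 2.34)/0.0909 = −36.74.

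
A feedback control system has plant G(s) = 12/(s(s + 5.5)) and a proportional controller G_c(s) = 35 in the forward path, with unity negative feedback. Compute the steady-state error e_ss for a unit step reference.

0

The open loop G_c(s)G(s) has a pole at the origin (type 1), so the static position error constant is infinite and e_ss = 1/(1+∞) = 0.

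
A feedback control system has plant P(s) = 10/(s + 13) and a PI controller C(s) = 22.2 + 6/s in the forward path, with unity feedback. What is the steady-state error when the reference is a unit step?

0

The open loop C(s)P(s) has a pole at the origin (type 1), so the static position error constant is infinite and e_ss = 1/(1+∞) = 0.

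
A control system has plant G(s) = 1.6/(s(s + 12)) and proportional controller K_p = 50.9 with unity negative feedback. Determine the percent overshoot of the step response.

6.1%

Closed-loop characteristic equation: s² + 12s + 81.44 = 0, so ω_n = 9.024 rad/s and ζ = 12/(2·9.024) = 0.6649.
%OS = 100·exp(−πζ/√(1−ζ²)) = 100·exp(−π·0.6649/√0.558) = 6.1%.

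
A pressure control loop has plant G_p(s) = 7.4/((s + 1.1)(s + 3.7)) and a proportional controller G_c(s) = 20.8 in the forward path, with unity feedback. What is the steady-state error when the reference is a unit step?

0.0258

The loop is type 0. Static position error constant K_pos = G_c(0)·G_p(0) = 20.8·1.818 = 37.82.
Steady-state error to a unit step: e_ss = 1/(1+K_pos) = 1/38.82 = 0.0258.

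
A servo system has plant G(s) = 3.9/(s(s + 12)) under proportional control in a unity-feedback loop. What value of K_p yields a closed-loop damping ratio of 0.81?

K_p = 14.1

Closed-loop characteristic equation: s² + 12s + K_p·3.9 = 0.
So ω_n = √(3.9K_p) and 2ζω_n = 12, giving ζ = 12/(2√(3.9K_p)).
Setting ζ = 0.81: √(3.9K_p) = 12/(2·0.81) = 7.407, so K_p = 54.87/3.9 = 14.1.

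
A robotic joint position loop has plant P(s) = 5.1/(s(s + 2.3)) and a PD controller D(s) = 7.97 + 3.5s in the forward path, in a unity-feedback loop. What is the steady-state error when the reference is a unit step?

The open loop D(s)P(s) has a pole at the origin (type 1), so the static position error constant is infinite and e_ss = 1/(1+∞) = 0.

0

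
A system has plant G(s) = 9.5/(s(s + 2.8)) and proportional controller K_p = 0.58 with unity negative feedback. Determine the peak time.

Closed-loop characteristic equation: s² + 2.8s + 5.51 = 0, so ω_n = 2.347 rad/s and ζ = 2.8/(2·2.347) = 0.5964.
Damped frequency ω_d = ω_n√(1−ζ²) = 1.884 rad/s, so peak time T_p = π/ω_d = 1.67 s.

T_p = 1.67 s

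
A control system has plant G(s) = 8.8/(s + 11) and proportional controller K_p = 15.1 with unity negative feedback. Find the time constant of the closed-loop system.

τ = 0.00695 s

Closed-loop transfer function: T(s) = K_p·G(s)/(1 + K_p·G(s)) = 132.9/(s + 11 + 132.9) = 132.9/(s + 143.9).
Time constant τ = 1/143.9 = 0.00695 s.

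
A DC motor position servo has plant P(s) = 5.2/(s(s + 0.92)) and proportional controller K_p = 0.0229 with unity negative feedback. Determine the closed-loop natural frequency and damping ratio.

The closed-loop denominator is s(s+0.92) + 0.0229·5.2 = s² + 0.92s + 0.1191.
So ω_n² = 0.1191 ⇒ ω_n = 0.3451 rad/s, and ζ = 0.92/(2ω_n) = 1.33.

ω_n = 0.345 rad/s, ζ = 1.33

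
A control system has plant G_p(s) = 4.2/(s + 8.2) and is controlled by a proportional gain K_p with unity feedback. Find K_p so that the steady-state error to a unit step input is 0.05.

For a type-0 loop with proportional control, e_ss = 1/(1 + K_p·G_p(0)).
G_p(0) = 0.5122. Require 1/(1 + K_p·0.5122) = 0.05, so 1 + 0.5122·K_p = 20.
K_p = (20 − 1)/0.5122 = 37.1.

K_p = 37.1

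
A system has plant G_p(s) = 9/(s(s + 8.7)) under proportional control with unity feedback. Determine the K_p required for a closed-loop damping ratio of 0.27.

Closed-loop characteristic equation: s² + 8.7s + K_p·9 = 0.
So ω_n = √(9K_p) and 2ζω_n = 8.7, giving ζ = 8.7/(2√(9K_p)).
Setting ζ = 0.27: √(9K_p) = 8.7/(2·0.27) = 16.11, so K_p = 259.6/9 = 28.8.

K_p = 28.8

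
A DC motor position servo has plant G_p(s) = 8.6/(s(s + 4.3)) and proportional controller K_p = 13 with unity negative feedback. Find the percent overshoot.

52.1%

From 1 + K_pG_p(s) = 0: s² + 4.3s + 111.8 = 0 ⇒ ω_n = 10.57, ζ = 0.2033.
%OS = 100·exp(−πζ/√(1−ζ²)) = 100·exp(−π·0.2033/√0.9587) = 52.1%.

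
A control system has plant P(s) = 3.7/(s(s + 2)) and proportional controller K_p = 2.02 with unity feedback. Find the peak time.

Closed-loop characteristic equation: s² + 2s + 7.474 = 0, so ω_n = 2.734 rad/s and ζ = 2/(2·2.734) = 0.3658.
Damped frequency ω_d = ω_n√(1−ζ²) = 2.544 rad/s, so peak time T_p = π/ω_d = 1.23 s.

T_p = 1.23 s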